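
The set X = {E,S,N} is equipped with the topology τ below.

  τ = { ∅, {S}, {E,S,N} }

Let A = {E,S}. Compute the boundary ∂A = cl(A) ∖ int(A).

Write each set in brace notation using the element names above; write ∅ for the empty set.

{E,N}

opens ⊆ A: ∅, {S}; union → int = {S}
complement {N}; its interior ∅; cl(A) = X∖∅ = {E,S,N}
boundary = {E,S,N} ∖ {S} = {E,N}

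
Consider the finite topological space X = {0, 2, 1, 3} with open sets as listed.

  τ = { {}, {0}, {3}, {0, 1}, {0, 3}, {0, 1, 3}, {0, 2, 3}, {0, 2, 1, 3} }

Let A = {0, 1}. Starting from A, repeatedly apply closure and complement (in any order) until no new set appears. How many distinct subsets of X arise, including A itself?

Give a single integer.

4

X∖A={2, 3}, int(X∖A)={3}, hence cl(A)={0, 2, 1}
Orbit (k=closure, c=complement):
  1. A     = {0, 1}
  2. kA    = {0, 2, 1}
  3. cA    = {2, 3}
  4. ckA   = {3}
(closed under both — stop)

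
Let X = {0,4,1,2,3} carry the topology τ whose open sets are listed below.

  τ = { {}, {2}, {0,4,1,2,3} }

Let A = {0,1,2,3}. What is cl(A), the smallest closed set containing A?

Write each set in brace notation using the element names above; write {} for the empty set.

{0,4,1,2,3}

complement {4}; its interior {}; cl(A) = X∖{} = {0,4,1,2,3}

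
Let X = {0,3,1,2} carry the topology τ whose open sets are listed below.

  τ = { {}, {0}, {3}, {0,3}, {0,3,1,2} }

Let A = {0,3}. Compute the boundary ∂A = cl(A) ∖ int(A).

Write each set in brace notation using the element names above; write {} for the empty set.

open subsets of A: {}, {0}, {3}, {0,3}; so int(A) = {0,3}
closure: X∖int(X∖A) = X∖{} = {0,3,1,2}
∂A = {0,3,1,2} minus {0,3} = {1,2}

{1,2}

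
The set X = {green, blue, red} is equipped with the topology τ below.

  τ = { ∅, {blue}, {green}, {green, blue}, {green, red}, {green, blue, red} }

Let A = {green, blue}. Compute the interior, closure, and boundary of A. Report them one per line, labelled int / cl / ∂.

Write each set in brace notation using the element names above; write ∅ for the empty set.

open subsets of A: ∅, {blue}, {green}, {green, blue}; so int(A) = {green, blue}
closure: X∖int(X∖A) = X∖∅ = {green, blue, red}
∂A = {green, blue, red} minus {green, blue} = {red}

int(A) = {green, blue}
cl(A)  = {green, blue, red}
∂A     = {red}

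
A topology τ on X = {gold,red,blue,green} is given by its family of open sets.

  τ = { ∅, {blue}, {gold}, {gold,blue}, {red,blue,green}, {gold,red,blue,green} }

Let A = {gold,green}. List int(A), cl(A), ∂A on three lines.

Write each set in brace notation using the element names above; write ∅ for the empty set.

interior: largest open inside A is {gold} (from ∅, {gold})
cl via duality: int({red,blue}) = {blue}, so X∖{blue} = {gold,red,green}
cl∖int = {red,green}

int(A) = {gold}
cl(A)  = {gold,red,green}
∂A     = {red,green}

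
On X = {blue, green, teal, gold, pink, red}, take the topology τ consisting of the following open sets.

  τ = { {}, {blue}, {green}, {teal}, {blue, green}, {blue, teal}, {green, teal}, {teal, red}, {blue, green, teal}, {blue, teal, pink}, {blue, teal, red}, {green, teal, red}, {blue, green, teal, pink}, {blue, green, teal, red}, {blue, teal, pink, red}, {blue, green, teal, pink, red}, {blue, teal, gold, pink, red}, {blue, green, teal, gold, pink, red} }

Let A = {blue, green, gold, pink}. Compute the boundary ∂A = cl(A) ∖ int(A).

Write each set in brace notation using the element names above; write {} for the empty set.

U open, U⊆A: {}, {green}, {blue}, {blue, green}. int(A) = ⋃ = {blue, green}
X∖A={teal, red}, int(X∖A)={teal, red}, hence cl(A)={blue, green, gold, pink}
∂A: remove int from cl → {gold, pink}

{gold, pink}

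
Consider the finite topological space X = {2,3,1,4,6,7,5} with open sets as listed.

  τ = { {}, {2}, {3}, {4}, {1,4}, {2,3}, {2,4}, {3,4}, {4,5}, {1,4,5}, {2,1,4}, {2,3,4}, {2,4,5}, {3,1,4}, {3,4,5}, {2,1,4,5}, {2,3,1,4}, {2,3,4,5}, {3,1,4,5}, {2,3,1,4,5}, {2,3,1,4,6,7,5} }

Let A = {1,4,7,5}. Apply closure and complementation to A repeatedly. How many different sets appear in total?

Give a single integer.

6

complement {2,3,6}; its interior {2,3}; cl(A) = X∖{2,3} = {1,4,6,7,5}
With k = closure, c = complement:
  1. A     = {1,4,7,5}
  2. kA    = {1,4,6,7,5}
  3. cA    = {2,3,6}
  4. ckA   = {2,3}
  5. kcA   = {2,3,6,7}
  6. ckcA  = {1,4,5}
k, c of each give nothing new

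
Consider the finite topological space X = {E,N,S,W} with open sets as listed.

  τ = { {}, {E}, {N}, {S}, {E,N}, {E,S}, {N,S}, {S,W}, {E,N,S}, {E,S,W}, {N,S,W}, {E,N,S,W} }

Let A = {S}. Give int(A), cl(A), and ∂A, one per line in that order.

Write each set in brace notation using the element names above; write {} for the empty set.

int(A) = {S}
cl(A)  = {S,W}
∂A     = {W}

U open, U⊆A: {}, {S}. int(A) = ⋃ = {S}
X∖A={E,N,W}, int(X∖A)={E,N}, hence cl(A)={S,W}
∂A: remove int from cl → {W}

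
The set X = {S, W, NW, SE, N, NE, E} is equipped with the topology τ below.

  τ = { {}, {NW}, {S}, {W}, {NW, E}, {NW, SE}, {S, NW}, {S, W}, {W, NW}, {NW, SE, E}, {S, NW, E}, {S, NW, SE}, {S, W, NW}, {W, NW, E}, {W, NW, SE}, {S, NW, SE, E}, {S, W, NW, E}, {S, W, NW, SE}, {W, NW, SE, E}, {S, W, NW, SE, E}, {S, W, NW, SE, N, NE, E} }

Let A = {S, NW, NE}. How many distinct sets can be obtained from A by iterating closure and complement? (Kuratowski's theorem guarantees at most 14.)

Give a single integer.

8

X∖A={W, SE, N, E}, int(X∖A)={W}, hence cl(A)={S, NW, SE, N, NE, E}
Orbit (k=closure, c=complement):
  1. A     = {S, NW, NE}
  2. kA    = {S, NW, SE, N, NE, E}
  3. cA    = {W, SE, N, E}
  4. ckA   = {W}
  5. kcA   = {W, SE, N, NE, E}
  6. kckA  = {W, N, NE}
  7. ckcA  = {S, NW}
  8. ckckA = {S, NW, SE, E}
(closed under both — stop)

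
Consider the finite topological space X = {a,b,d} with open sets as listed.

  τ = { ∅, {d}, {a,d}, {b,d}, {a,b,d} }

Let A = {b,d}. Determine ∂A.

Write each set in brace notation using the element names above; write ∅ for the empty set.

{a}

open subsets of A: ∅, {d}, {b,d}; so int(A) = {b,d}
closure: X∖int(X∖A) = X∖∅ = {a,b,d}
∂A = {a,b,d} minus {b,d} = {a}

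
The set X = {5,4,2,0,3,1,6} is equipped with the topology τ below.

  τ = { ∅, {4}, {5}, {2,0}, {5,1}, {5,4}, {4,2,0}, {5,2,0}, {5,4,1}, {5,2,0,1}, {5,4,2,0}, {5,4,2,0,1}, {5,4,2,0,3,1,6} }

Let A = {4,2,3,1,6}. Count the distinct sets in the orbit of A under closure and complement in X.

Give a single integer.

12

X∖A={5,0}, int(X∖A)={5}, hence cl(A)={4,2,0,3,1,6}
Orbit (k=closure, c=complement):
  1. A     = {4,2,3,1,6}
  2. kA    = {4,2,0,3,1,6}
  3. cA    = {5,0}
  4. ckA   = {5}
  5. kcA   = {5,2,0,3,1,6}
  6. kckA  = {5,3,1,6}
  7. ckcA  = {4}
  8. ckckA = {4,2,0}
  9. kckcA = {4,3,6}
  10. kckckA = {4,2,0,3,6}
  11. ckckcA = {5,2,0,1}
  12. ckckckA = {5,1}
(closed under both — stop)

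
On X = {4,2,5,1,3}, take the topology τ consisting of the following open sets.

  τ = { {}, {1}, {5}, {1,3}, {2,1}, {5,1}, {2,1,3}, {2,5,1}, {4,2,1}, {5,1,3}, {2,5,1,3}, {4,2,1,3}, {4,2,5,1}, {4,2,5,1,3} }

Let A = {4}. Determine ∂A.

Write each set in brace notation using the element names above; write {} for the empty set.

U open, U⊆A: {}. int(A) = ⋃ = {}
X∖A={2,5,1,3}, int(X∖A)={2,5,1,3}, hence cl(A)={4}
∂A: remove int from cl → {4}

{4}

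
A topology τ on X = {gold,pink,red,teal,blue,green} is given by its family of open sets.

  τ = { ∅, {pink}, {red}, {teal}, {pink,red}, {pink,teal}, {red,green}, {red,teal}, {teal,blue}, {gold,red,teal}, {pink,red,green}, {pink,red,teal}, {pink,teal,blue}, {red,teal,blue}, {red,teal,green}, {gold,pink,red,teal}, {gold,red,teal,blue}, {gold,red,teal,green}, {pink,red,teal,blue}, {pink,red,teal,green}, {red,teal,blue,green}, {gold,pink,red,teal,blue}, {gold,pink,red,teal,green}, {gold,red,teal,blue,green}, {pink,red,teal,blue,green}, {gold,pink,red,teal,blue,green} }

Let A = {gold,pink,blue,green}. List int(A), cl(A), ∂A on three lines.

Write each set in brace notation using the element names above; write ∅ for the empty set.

int(A) = {pink}
cl(A)  = {gold,pink,blue,green}
∂A     = {gold,blue,green}

open subsets of A: ∅, {pink}; so int(A) = {pink}
closure: X∖int(X∖A) = X∖{red,teal} = {gold,pink,blue,green}
∂A = {gold,pink,blue,green} minus {pink} = {gold,blue,green}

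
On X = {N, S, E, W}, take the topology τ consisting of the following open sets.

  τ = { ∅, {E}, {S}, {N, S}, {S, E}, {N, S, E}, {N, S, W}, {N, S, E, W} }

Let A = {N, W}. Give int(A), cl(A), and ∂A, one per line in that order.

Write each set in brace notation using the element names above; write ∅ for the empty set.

interior: largest open inside A is ∅ (from ∅)
cl via duality: int({S, E}) = {S, E}, so X∖{S, E} = {N, W}
cl∖int = {N, W}

int(A) = ∅
cl(A)  = {N, W}
∂A     = {N, W}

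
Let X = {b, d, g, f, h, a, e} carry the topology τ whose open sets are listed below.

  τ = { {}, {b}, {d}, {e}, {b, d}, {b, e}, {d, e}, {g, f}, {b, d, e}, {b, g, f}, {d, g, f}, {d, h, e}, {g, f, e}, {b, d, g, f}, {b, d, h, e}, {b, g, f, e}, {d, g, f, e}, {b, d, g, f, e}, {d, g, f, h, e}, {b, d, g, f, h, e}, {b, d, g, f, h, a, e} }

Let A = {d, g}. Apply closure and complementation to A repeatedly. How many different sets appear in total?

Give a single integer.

complement {b, f, h, a, e}; its interior {b, e}; cl(A) = X∖{b, e} = {d, g, f, h, a}
With k = closure, c = complement:
  1. A     = {d, g}
  2. kA    = {d, g, f, h, a}
  3. cA    = {b, f, h, a, e}
  4. ckA   = {b, e}
  5. kcA   = {b, g, f, h, a, e}
  6. kckA  = {b, h, a, e}
  7. ckcA  = {d}
  8. ckckA = {d, g, f}
  9. kckcA = {d, h, a}
  10. ckckcA = {b, g, f, e}
k, c of each give nothing new

10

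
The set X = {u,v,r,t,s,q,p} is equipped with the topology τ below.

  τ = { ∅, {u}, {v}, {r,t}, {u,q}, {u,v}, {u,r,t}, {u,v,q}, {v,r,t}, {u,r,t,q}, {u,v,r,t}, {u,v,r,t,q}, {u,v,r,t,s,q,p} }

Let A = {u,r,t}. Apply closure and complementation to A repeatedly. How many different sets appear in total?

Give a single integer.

closure: X∖int(X∖A) = X∖{v} = {u,r,t,s,q,p}
Let k=closure and c=complement:
  1. A     = {u,r,t}
  2. kA    = {u,r,t,s,q,p}
  3. cA    = {v,s,q,p}
  4. ckA   = {v}
  5. kckA  = {v,s,p}
  6. ckckA = {u,r,t,q}
— saturated at 6

6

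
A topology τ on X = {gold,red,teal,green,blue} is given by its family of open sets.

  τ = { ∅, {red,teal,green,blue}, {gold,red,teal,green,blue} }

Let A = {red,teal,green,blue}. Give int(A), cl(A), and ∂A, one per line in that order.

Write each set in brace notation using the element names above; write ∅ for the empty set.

U open, U⊆A: ∅, {red,teal,green,blue}. int(A) = ⋃ = {red,teal,green,blue}
X∖A={gold}, int(X∖A)=∅, hence cl(A)={gold,red,teal,green,blue}
∂A: remove int from cl → {gold}

int(A) = {red,teal,green,blue}
cl(A)  = {gold,red,teal,green,blue}
∂A     = {gold}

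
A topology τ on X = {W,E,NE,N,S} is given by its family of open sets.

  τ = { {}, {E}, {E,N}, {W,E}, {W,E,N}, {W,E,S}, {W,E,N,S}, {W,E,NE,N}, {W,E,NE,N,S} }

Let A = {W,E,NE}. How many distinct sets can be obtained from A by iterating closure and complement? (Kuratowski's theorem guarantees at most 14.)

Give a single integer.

6

cl via duality: int({N,S}) = {}, so X∖{} = {W,E,NE,N,S}
Write k for closure, c for complement:
  1. A     = {W,E,NE}
  2. kA    = {W,E,NE,N,S}
  3. cA    = {N,S}
  4. ckA   = {}
  5. kcA   = {NE,N,S}
  6. ckcA  = {W,E}
applying k or c yields no new set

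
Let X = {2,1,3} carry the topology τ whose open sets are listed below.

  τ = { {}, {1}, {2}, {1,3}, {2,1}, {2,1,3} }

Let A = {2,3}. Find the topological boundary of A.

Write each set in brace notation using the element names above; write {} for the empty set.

opens ⊆ A: {}, {2}; union → int = {2}
complement {1}; its interior {1}; cl(A) = X∖{1} = {2,3}
boundary = {2,3} ∖ {2} = {3}

{3}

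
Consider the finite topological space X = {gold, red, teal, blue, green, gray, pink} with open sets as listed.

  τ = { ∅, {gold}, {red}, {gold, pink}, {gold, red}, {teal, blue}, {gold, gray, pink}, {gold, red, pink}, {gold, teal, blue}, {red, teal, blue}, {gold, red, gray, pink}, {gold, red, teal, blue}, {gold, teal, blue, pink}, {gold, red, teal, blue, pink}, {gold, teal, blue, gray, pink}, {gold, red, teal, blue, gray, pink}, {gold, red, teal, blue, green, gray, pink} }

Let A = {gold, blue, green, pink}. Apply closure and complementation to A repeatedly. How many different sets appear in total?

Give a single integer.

complement {red, teal, gray}; its interior {red}; cl(A) = X∖{red} = {gold, teal, blue, green, gray, pink}
With k = closure, c = complement:
  1. A     = {gold, blue, green, pink}
  2. kA    = {gold, teal, blue, green, gray, pink}
  3. cA    = {red, teal, gray}
  4. ckA   = {red}
  5. kcA   = {red, teal, blue, green, gray}
  6. kckA  = {red, green}
  7. ckcA  = {gold, pink}
  8. ckckA = {gold, teal, blue, gray, pink}
  9. kckcA = {gold, green, gray, pink}
  10. ckckcA = {red, teal, blue}
  11. kckckcA = {red, teal, blue, green}
  12. ckckckcA = {gold, gray, pink}
k, c of each give nothing new

12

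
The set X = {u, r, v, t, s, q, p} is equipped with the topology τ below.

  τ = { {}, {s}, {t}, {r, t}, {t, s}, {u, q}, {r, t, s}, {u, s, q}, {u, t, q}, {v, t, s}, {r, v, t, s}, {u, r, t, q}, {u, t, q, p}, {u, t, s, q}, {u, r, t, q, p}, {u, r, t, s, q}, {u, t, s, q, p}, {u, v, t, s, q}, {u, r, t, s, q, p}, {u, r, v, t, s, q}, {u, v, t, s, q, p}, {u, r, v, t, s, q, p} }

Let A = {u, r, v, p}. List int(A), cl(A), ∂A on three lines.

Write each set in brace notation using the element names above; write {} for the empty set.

U open, U⊆A: {}. int(A) = ⋃ = {}
X∖A={t, s, q}, int(X∖A)={t, s}, hence cl(A)={u, r, v, q, p}
∂A: remove int from cl → {u, r, v, q, p}

int(A) = {}
cl(A)  = {u, r, v, q, p}
∂A     = {u, r, v, q, p}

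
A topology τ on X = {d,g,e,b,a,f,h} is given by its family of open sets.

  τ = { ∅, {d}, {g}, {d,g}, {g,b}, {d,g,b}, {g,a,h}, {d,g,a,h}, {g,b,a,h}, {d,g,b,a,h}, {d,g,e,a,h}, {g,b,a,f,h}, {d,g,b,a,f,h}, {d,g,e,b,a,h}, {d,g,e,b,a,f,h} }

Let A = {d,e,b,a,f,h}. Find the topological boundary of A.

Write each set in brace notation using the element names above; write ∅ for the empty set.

{e,b,a,f,h}

U open, U⊆A: ∅, {d}. int(A) = ⋃ = {d}
X∖A={g}, int(X∖A)={g}, hence cl(A)={d,e,b,a,f,h}
∂A: remove int from cl → {e,b,a,f,h}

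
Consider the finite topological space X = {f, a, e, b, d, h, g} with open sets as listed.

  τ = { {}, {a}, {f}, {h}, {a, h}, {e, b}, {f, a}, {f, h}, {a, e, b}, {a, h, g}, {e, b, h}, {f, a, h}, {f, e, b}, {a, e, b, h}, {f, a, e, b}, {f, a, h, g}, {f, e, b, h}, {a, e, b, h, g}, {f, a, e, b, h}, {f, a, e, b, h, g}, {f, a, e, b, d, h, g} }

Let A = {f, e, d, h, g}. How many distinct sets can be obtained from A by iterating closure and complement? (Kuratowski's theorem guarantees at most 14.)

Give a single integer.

cl via duality: int({a, b}) = {a}, so X∖{a} = {f, e, b, d, h, g}
Write k for closure, c for complement:
  1. A     = {f, e, d, h, g}
  2. kA    = {f, e, b, d, h, g}
  3. cA    = {a, b}
  4. ckA   = {a}
  5. kcA   = {a, e, b, d, g}
  6. kckA  = {a, d, g}
  7. ckcA  = {f, h}
  8. ckckA = {f, e, b, h}
  9. kckcA = {f, d, h, g}
  10. ckckcA = {a, e, b}
applying k or c yields no new set

10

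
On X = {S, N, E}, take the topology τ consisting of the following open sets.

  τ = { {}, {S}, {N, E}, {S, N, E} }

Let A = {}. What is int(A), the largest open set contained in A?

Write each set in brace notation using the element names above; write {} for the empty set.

interior: largest open inside A is {} (from {})

{}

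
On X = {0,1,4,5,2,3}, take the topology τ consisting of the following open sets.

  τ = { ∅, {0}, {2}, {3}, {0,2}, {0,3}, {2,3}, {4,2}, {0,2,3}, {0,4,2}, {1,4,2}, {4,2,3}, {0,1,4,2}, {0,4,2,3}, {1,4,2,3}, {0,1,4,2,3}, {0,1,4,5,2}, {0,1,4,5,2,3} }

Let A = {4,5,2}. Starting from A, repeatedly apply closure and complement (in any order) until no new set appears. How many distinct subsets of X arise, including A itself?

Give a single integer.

8

cl via duality: int({0,1,3}) = {0,3}, so X∖{0,3} = {1,4,5,2}
Write k for closure, c for complement:
  1. A     = {4,5,2}
  2. kA    = {1,4,5,2}
  3. cA    = {0,1,3}
  4. ckA   = {0,3}
  5. kcA   = {0,1,5,3}
  6. kckA  = {0,5,3}
  7. ckcA  = {4,2}
  8. ckckA = {1,4,2}
applying k or c yields no new set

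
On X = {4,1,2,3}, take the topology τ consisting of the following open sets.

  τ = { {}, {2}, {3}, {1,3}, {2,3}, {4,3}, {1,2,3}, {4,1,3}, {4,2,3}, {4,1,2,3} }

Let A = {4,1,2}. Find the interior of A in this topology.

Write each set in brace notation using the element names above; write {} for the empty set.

{2}

interior: largest open inside A is {2} (from {}, {2})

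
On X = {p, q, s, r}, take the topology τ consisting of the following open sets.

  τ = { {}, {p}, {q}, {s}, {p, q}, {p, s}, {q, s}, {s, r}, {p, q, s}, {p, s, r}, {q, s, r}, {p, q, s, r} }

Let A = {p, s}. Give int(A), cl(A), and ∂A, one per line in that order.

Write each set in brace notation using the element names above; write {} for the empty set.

opens ⊆ A: {}, {s}, {p}, {p, s}; union → int = {p, s}
complement {q, r}; its interior {q}; cl(A) = X∖{q} = {p, s, r}
boundary = {p, s, r} ∖ {p, s} = {r}

int(A) = {p, s}
cl(A)  = {p, s, r}
∂A     = {r}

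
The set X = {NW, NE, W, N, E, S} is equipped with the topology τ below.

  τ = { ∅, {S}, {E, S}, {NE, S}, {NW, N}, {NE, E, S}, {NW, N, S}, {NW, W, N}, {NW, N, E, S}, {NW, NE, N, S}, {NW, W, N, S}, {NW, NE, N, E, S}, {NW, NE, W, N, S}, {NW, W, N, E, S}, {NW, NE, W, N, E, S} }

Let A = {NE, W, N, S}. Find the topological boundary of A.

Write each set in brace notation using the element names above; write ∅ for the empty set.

opens ⊆ A: ∅, {S}, {NE, S}; union → int = {NE, S}
complement {NW, E}; its interior ∅; cl(A) = X∖∅ = {NW, NE, W, N, E, S}
boundary = {NW, NE, W, N, E, S} ∖ {NE, S} = {NW, W, N, E}

{NW, W, N, E}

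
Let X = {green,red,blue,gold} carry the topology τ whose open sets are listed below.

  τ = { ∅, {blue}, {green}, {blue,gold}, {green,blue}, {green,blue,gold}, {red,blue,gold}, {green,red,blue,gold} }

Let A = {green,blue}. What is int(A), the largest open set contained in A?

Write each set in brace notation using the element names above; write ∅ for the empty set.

interior: largest open inside A is {green,blue} (from ∅, {green}, {blue}, {green,blue})

{green,blue}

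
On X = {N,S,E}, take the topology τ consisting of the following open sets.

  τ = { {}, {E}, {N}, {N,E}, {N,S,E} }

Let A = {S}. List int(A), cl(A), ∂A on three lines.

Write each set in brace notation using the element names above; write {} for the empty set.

opens ⊆ A: {}; union → int = {}
complement {N,E}; its interior {N,E}; cl(A) = X∖{N,E} = {S}
boundary = {S} ∖ {} = {S}

int(A) = {}
cl(A)  = {S}
∂A     = {S}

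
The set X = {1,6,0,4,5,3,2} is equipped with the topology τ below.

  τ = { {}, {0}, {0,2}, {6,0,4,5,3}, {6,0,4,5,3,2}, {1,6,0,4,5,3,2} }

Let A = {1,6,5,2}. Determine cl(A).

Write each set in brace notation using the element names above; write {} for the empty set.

{1,6,4,5,3,2}

X∖A={0,4,3}, int(X∖A)={0}, hence cl(A)={1,6,4,5,3,2}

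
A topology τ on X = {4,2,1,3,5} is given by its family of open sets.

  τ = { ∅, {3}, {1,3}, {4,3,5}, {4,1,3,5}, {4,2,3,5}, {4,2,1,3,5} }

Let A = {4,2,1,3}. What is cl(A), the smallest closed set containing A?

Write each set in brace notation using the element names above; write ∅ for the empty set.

X∖A={5}, int(X∖A)=∅, hence cl(A)={4,2,1,3,5}

{4,2,1,3,5}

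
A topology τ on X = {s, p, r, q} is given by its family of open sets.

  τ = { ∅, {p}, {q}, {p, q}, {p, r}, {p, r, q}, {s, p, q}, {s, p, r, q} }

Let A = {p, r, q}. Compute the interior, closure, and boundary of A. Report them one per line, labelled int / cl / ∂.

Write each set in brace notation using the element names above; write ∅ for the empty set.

int(A) = {p, r, q}
cl(A)  = {s, p, r, q}
∂A     = {s}

U open, U⊆A: ∅, {q}, {p}, {p, r}, {p, q}, {p, r, q}. int(A) = ⋃ = {p, r, q}
X∖A={s}, int(X∖A)=∅, hence cl(A)={s, p, r, q}
∂A: remove int from cl → {s}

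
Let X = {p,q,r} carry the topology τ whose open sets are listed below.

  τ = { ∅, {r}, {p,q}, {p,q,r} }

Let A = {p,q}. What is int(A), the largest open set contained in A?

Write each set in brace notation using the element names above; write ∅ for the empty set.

opens ⊆ A: ∅, {p,q}; union → int = {p,q}

{p,q}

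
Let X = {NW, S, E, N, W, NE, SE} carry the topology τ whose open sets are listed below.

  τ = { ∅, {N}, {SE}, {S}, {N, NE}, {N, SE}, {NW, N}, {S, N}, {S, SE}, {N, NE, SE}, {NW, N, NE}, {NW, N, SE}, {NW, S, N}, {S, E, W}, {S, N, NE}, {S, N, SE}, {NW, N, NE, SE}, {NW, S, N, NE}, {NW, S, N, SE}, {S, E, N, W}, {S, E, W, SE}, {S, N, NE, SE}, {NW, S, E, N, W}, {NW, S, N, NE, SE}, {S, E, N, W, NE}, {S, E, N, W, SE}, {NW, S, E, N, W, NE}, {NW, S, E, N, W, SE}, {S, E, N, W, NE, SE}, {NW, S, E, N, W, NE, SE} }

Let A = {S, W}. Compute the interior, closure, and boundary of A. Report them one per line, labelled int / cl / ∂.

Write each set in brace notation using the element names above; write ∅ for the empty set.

int(A) = {S}
cl(A)  = {S, E, W}
∂A     = {E, W}

opens ⊆ A: ∅, {S}; union → int = {S}
complement {NW, E, N, NE, SE}; its interior {NW, N, NE, SE}; cl(A) = X∖{NW, N, NE, SE} = {S, E, W}
boundary = {S, E, W} ∖ {S} = {E, W}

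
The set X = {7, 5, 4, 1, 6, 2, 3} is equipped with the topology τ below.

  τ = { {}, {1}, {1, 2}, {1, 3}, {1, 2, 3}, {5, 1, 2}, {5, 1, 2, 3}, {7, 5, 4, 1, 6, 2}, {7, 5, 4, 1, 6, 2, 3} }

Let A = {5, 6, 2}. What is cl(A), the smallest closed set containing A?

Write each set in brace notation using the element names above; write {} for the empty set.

closure: X∖int(X∖A) = X∖{1, 3} = {7, 5, 4, 6, 2}

{7, 5, 4, 6, 2}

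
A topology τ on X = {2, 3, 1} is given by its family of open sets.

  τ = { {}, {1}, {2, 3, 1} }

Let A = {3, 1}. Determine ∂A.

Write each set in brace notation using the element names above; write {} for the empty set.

opens ⊆ A: {}, {1}; union → int = {1}
complement {2}; its interior {}; cl(A) = X∖{} = {2, 3, 1}
boundary = {2, 3, 1} ∖ {1} = {2, 3}

{2, 3}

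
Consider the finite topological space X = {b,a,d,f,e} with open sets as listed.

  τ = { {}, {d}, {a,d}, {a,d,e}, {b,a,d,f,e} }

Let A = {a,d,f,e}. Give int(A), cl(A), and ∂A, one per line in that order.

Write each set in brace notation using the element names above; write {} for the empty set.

int(A) = {a,d,e}
cl(A)  = {b,a,d,f,e}
∂A     = {b,f}

U open, U⊆A: {}, {d}, {a,d}, {a,d,e}. int(A) = ⋃ = {a,d,e}
X∖A={b}, int(X∖A)={}, hence cl(A)={b,a,d,f,e}
∂A: remove int from cl → {b,f}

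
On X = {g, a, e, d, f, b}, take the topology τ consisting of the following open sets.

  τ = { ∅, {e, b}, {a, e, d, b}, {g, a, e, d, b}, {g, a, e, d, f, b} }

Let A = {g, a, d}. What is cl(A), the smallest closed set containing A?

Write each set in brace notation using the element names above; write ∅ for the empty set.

{g, a, d, f}

cl via duality: int({e, f, b}) = {e, b}, so X∖{e, b} = {g, a, d, f}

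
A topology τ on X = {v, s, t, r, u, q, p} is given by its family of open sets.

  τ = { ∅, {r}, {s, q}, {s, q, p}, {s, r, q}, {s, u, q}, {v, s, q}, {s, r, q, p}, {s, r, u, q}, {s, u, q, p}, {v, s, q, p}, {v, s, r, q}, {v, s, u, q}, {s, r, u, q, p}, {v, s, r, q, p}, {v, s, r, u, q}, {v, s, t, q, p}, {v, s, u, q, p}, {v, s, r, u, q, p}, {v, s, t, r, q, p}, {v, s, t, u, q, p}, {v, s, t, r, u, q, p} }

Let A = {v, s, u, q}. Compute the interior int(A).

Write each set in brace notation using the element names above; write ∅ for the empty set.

opens ⊆ A: ∅, {s, q}, {v, s, q}, {s, u, q}, {v, s, u, q}; union → int = {v, s, u, q}

{v, s, u, q}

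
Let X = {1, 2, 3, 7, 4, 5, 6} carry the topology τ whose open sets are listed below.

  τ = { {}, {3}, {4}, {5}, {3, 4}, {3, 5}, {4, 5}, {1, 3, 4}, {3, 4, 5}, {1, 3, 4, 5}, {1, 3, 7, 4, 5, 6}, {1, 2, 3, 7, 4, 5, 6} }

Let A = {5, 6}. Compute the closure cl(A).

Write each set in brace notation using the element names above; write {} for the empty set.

cl via duality: int({1, 2, 3, 7, 4}) = {1, 3, 4}, so X∖{1, 3, 4} = {2, 7, 5, 6}

{2, 7, 5, 6}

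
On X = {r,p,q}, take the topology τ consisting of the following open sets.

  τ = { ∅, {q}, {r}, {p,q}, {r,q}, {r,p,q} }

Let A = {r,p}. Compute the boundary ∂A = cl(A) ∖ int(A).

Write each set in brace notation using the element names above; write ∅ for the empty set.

opens ⊆ A: ∅, {r}; union → int = {r}
complement {q}; its interior {q}; cl(A) = X∖{q} = {r,p}
boundary = {r,p} ∖ {r} = {p}

{p}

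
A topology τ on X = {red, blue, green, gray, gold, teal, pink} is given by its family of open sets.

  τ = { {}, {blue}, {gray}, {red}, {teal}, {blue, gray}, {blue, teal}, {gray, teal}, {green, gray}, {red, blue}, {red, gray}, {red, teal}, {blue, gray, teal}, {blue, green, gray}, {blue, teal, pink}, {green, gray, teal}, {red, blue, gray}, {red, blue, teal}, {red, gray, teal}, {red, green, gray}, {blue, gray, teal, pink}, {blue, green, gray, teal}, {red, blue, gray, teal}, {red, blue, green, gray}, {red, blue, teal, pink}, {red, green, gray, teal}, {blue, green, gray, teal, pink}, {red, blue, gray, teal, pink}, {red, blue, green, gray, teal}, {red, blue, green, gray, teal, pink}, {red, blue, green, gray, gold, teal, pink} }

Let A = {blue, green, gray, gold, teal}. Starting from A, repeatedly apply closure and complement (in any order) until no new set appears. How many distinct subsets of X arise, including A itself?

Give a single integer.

8

complement {red, pink}; its interior {red}; cl(A) = X∖{red} = {blue, green, gray, gold, teal, pink}
With k = closure, c = complement:
  1. A     = {blue, green, gray, gold, teal}
  2. kA    = {blue, green, gray, gold, teal, pink}
  3. cA    = {red, pink}
  4. ckA   = {red}
  5. kcA   = {red, gold, pink}
  6. kckA  = {red, gold}
  7. ckcA  = {blue, green, gray, teal}
  8. ckckA = {blue, green, gray, teal, pink}
k, c of each give nothing new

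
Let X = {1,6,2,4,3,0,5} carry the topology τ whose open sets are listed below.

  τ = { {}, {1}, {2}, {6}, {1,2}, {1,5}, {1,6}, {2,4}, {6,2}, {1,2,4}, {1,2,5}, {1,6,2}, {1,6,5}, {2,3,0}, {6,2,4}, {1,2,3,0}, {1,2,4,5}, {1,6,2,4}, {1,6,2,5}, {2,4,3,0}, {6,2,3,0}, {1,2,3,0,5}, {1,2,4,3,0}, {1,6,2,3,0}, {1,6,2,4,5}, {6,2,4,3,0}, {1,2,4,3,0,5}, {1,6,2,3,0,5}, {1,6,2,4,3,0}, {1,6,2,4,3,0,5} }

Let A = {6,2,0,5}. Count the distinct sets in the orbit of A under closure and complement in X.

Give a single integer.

8

X∖A={1,4,3}, int(X∖A)={1}, hence cl(A)={6,2,4,3,0,5}
Orbit (k=closure, c=complement):
  1. A     = {6,2,0,5}
  2. kA    = {6,2,4,3,0,5}
  3. cA    = {1,4,3}
  4. ckA   = {1}
  5. kcA   = {1,4,3,0,5}
  6. kckA  = {1,5}
  7. ckcA  = {6,2}
  8. ckckA = {6,2,4,3,0}
(closed under both — stop)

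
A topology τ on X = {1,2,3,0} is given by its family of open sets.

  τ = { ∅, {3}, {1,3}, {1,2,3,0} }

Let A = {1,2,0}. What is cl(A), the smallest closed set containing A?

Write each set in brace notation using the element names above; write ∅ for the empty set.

complement {3}; its interior {3}; cl(A) = X∖{3} = {1,2,0}

{1,2,0}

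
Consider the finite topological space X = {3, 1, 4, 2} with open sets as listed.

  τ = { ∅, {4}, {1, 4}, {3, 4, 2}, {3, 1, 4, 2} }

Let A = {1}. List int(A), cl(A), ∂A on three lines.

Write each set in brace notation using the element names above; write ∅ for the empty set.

int(A) = ∅
cl(A)  = {1}
∂A     = {1}

opens ⊆ A: ∅; union → int = ∅
complement {3, 4, 2}; its interior {3, 4, 2}; cl(A) = X∖{3, 4, 2} = {1}
boundary = {1} ∖ ∅ = {1}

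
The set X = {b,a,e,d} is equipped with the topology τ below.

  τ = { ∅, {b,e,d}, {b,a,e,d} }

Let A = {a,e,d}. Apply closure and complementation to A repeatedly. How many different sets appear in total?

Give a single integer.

complement {b}; its interior ∅; cl(A) = X∖∅ = {b,a,e,d}
With k = closure, c = complement:
  1. A     = {a,e,d}
  2. kA    = {b,a,e,d}
  3. cA    = {b}
  4. ckA   = ∅
k, c of each give nothing new

4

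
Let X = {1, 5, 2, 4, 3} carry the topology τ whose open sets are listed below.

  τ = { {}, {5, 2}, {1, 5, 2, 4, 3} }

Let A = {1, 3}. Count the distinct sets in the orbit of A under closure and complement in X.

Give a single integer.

6

closure: X∖int(X∖A) = X∖{5, 2} = {1, 4, 3}
Let k=closure and c=complement:
  1. A     = {1, 3}
  2. kA    = {1, 4, 3}
  3. cA    = {5, 2, 4}
  4. ckA   = {5, 2}
  5. kcA   = {1, 5, 2, 4, 3}
  6. ckcA  = {}
— saturated at 6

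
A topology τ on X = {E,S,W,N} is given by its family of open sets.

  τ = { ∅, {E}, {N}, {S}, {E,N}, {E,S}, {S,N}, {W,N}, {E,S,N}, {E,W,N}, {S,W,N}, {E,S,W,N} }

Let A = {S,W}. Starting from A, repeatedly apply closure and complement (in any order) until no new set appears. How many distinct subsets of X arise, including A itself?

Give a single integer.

4

closure: X∖int(X∖A) = X∖{E,N} = {S,W}
Let k=closure and c=complement:
  1. A     = {S,W}
  2. cA    = {E,N}
  3. kcA   = {E,W,N}
  4. ckcA  = {S}
— saturated at 4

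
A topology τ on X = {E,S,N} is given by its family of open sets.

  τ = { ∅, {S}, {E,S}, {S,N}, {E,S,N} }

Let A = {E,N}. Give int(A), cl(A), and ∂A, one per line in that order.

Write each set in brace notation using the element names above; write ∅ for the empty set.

int(A) = ∅
cl(A)  = {E,N}
∂A     = {E,N}

open subsets of A: ∅; so int(A) = ∅
closure: X∖int(X∖A) = X∖{S} = {E,N}
∂A = {E,N} minus ∅ = {E,N}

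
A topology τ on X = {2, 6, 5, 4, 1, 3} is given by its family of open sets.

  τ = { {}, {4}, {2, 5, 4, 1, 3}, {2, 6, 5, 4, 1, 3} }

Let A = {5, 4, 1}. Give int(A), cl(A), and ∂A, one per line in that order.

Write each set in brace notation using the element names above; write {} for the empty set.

U open, U⊆A: {}, {4}. int(A) = ⋃ = {4}
X∖A={2, 6, 3}, int(X∖A)={}, hence cl(A)={2, 6, 5, 4, 1, 3}
∂A: remove int from cl → {2, 6, 5, 1, 3}

int(A) = {4}
cl(A)  = {2, 6, 5, 4, 1, 3}
∂A     = {2, 6, 5, 1, 3}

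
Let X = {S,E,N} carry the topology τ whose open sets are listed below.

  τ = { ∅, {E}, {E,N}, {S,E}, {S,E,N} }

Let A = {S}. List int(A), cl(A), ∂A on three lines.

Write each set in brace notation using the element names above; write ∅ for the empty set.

int(A) = ∅
cl(A)  = {S}
∂A     = {S}

interior: largest open inside A is ∅ (from ∅)
cl via duality: int({E,N}) = {E,N}, so X∖{E,N} = {S}
cl∖int = {S}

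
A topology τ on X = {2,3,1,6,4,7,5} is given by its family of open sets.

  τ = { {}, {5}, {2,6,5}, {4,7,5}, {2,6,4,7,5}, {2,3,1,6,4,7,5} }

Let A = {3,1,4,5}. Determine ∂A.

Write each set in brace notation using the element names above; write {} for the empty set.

U open, U⊆A: {}, {5}. int(A) = ⋃ = {5}
X∖A={2,6,7}, int(X∖A)={}, hence cl(A)={2,3,1,6,4,7,5}
∂A: remove int from cl → {2,3,1,6,4,7}

{2,3,1,6,4,7}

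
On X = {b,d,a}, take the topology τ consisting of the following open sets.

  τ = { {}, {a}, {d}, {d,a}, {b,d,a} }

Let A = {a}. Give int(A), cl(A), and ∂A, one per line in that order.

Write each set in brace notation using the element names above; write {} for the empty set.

interior: largest open inside A is {a} (from {}, {a})
cl via duality: int({b,d}) = {d}, so X∖{d} = {b,a}
cl∖int = {b}

int(A) = {a}
cl(A)  = {b,a}
∂A     = {b}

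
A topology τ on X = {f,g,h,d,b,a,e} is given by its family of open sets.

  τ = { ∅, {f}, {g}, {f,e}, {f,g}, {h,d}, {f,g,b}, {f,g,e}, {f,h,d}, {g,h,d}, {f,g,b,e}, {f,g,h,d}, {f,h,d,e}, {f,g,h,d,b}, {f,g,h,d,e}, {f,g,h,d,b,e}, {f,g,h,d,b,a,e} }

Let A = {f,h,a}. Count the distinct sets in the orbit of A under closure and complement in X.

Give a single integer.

12

complement {g,d,b,e}; its interior {g}; cl(A) = X∖{g} = {f,h,d,b,a,e}
With k = closure, c = complement:
  1. A     = {f,h,a}
  2. kA    = {f,h,d,b,a,e}
  3. cA    = {g,d,b,e}
  4. ckA   = {g}
  5. kcA   = {g,h,d,b,a,e}
  6. kckA  = {g,b,a}
  7. ckcA  = {f}
  8. ckckA = {f,h,d,e}
  9. kckcA = {f,b,a,e}
  10. ckckcA = {g,h,d}
  11. kckckcA = {g,h,d,b,a}
  12. ckckckcA = {f,e}
k, c of each give nothing new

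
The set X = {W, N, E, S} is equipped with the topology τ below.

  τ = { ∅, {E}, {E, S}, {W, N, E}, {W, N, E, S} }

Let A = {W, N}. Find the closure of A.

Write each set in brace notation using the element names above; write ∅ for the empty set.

X∖A={E, S}, int(X∖A)={E, S}, hence cl(A)={W, N}

{W, N}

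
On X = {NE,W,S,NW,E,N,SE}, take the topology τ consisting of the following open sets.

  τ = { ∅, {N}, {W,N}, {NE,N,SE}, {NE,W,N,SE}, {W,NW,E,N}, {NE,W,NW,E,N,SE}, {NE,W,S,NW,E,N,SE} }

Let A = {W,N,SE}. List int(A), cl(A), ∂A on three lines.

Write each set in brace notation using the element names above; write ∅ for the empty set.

open subsets of A: ∅, {N}, {W,N}; so int(A) = {W,N}
closure: X∖int(X∖A) = X∖∅ = {NE,W,S,NW,E,N,SE}
∂A = {NE,W,S,NW,E,N,SE} minus {W,N} = {NE,S,NW,E,SE}

int(A) = {W,N}
cl(A)  = {NE,W,S,NW,E,N,SE}
∂A     = {NE,S,NW,E,SE}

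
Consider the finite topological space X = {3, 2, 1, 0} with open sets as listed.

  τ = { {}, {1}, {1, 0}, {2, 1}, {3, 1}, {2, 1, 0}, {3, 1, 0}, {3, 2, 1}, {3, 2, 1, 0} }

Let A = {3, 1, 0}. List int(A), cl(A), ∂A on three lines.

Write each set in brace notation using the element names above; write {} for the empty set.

int(A) = {3, 1, 0}
cl(A)  = {3, 2, 1, 0}
∂A     = {2}

open subsets of A: {}, {1}, {3, 1}, {1, 0}, {3, 1, 0}; so int(A) = {3, 1, 0}
closure: X∖int(X∖A) = X∖{} = {3, 2, 1, 0}
∂A = {3, 2, 1, 0} minus {3, 1, 0} = {2}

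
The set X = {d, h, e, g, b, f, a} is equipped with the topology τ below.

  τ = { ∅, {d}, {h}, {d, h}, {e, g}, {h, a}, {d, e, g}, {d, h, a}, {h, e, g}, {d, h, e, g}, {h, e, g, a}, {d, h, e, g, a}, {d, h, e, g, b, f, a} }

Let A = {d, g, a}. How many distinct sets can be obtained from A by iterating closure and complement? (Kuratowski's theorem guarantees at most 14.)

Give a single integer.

12

complement {h, e, b, f}; its interior {h}; cl(A) = X∖{h} = {d, e, g, b, f, a}
With k = closure, c = complement:
  1. A     = {d, g, a}
  2. kA    = {d, e, g, b, f, a}
  3. cA    = {h, e, b, f}
  4. ckA   = {h}
  5. kcA   = {h, e, g, b, f, a}
  6. kckA  = {h, b, f, a}
  7. ckcA  = {d}
  8. ckckA = {d, e, g}
  9. kckcA = {d, b, f}
  10. kckckA = {d, e, g, b, f}
  11. ckckcA = {h, e, g, a}
  12. ckckckA = {h, a}
k, c of each give nothing new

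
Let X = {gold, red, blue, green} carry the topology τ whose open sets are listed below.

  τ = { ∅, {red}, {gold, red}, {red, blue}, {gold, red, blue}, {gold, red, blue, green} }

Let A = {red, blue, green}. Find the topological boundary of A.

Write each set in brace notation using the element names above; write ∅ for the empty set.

U open, U⊆A: ∅, {red}, {red, blue}. int(A) = ⋃ = {red, blue}
X∖A={gold}, int(X∖A)=∅, hence cl(A)={gold, red, blue, green}
∂A: remove int from cl → {gold, green}

{gold, green}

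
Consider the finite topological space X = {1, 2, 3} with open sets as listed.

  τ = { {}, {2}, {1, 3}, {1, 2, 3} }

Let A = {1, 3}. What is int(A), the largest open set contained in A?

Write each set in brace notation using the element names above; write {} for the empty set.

interior: largest open inside A is {1, 3} (from {}, {1, 3})

{1, 3}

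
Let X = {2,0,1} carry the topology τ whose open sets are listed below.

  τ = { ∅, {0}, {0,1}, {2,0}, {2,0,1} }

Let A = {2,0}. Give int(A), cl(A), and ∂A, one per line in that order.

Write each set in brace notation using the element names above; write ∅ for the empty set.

int(A) = {2,0}
cl(A)  = {2,0,1}
∂A     = {1}

open subsets of A: ∅, {0}, {2,0}; so int(A) = {2,0}
closure: X∖int(X∖A) = X∖∅ = {2,0,1}
∂A = {2,0,1} minus {2,0} = {1}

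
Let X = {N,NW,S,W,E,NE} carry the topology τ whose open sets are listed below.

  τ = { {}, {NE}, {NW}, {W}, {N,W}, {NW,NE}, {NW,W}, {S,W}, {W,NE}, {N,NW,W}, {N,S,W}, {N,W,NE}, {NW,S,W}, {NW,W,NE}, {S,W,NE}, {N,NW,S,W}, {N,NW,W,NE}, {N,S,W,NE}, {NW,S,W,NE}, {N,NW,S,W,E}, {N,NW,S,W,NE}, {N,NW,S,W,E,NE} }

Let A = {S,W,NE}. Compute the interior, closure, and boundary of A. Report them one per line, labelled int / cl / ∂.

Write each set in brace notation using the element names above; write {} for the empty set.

U open, U⊆A: {}, {NE}, {W}, {W,NE}, {S,W}, {S,W,NE}. int(A) = ⋃ = {S,W,NE}
X∖A={N,NW,E}, int(X∖A)={NW}, hence cl(A)={N,S,W,E,NE}
∂A: remove int from cl → {N,E}

int(A) = {S,W,NE}
cl(A)  = {N,S,W,E,NE}
∂A     = {N,E}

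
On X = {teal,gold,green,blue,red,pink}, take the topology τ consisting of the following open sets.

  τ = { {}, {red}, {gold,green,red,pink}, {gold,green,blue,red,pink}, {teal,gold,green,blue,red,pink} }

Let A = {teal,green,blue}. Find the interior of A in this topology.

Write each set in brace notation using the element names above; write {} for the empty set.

interior: largest open inside A is {} (from {})

{}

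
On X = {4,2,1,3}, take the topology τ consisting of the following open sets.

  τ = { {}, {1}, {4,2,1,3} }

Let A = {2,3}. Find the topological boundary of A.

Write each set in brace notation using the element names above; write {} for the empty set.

{4,2,3}

opens ⊆ A: {}; union → int = {}
complement {4,1}; its interior {1}; cl(A) = X∖{1} = {4,2,3}
boundary = {4,2,3} ∖ {} = {4,2,3}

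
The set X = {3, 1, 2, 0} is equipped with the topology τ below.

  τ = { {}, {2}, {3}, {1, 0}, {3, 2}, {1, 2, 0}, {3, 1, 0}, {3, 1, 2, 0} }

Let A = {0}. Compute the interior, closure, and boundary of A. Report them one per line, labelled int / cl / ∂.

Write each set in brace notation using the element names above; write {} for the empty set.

opens ⊆ A: {}; union → int = {}
complement {3, 1, 2}; its interior {3, 2}; cl(A) = X∖{3, 2} = {1, 0}
boundary = {1, 0} ∖ {} = {1, 0}

int(A) = {}
cl(A)  = {1, 0}
∂A     = {1, 0}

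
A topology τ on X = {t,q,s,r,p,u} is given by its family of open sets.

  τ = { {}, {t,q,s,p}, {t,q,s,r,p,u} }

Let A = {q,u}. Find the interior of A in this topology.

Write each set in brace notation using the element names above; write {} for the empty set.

{}

interior: largest open inside A is {} (from {})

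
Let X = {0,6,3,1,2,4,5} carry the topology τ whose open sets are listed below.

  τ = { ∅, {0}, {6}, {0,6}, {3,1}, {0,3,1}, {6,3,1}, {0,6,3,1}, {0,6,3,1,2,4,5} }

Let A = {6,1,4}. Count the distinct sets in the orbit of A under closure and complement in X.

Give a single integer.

X∖A={0,3,2,5}, int(X∖A)={0}, hence cl(A)={6,3,1,2,4,5}
Orbit (k=closure, c=complement):
  1. A     = {6,1,4}
  2. kA    = {6,3,1,2,4,5}
  3. cA    = {0,3,2,5}
  4. ckA   = {0}
  5. kcA   = {0,3,1,2,4,5}
  6. kckA  = {0,2,4,5}
  7. ckcA  = {6}
  8. ckckA = {6,3,1}
  9. kckcA = {6,2,4,5}
  10. ckckcA = {0,3,1}
(closed under both — stop)

10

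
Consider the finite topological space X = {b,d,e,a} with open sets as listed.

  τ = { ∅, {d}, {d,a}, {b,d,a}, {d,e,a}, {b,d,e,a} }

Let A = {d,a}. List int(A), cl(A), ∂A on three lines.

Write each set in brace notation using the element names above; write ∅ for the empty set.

int(A) = {d,a}
cl(A)  = {b,d,e,a}
∂A     = {b,e}

U open, U⊆A: ∅, {d}, {d,a}. int(A) = ⋃ = {d,a}
X∖A={b,e}, int(X∖A)=∅, hence cl(A)={b,d,e,a}
∂A: remove int from cl → {b,e}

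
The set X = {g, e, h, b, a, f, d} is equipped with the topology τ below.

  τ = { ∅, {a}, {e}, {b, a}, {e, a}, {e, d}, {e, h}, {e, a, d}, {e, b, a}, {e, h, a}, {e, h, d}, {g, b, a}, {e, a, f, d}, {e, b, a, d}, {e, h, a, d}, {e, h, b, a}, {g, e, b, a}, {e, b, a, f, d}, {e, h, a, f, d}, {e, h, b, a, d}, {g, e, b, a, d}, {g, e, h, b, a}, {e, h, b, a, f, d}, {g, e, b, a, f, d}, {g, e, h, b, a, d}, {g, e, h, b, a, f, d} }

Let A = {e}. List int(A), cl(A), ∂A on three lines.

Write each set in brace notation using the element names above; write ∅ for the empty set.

opens ⊆ A: ∅, {e}; union → int = {e}
complement {g, h, b, a, f, d}; its interior {g, b, a}; cl(A) = X∖{g, b, a} = {e, h, f, d}
boundary = {e, h, f, d} ∖ {e} = {h, f, d}

int(A) = {e}
cl(A)  = {e, h, f, d}
∂A     = {h, f, d}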